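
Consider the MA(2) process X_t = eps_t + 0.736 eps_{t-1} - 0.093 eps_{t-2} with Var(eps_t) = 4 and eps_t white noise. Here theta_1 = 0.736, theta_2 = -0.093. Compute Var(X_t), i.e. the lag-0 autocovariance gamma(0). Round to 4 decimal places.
\gamma(0) = 6.2014

For an MA(q) process X_t = eps_t + sum_i theta_i eps_{t-i} with
Var(eps_t) = sigma^2, the variance is
  gamma(0) = sigma^2 * (1 + sum_i theta_i^2).
  sum_i theta_i^2 = (0.736)^2 + (-0.093)^2 = 0.541696 + 0.008649 = 0.550345.
  gamma(0) = 4 * (1 + 0.550345) = 4 * 1.550345 = 6.20138, which rounds to 6.2014.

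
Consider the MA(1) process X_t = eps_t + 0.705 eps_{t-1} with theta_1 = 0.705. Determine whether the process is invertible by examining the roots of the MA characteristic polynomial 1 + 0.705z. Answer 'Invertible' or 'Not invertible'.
\text{Invertible}

The MA(q) characteristic polynomial is P(z) = 1 + 0.705z.
Invertibility requires all roots to lie outside the unit circle, i.e. |z| > 1 for every root.
This is linear in z: 1 + (0.705) z = 0  =>  z = -1/(0.705) = -1.41844,  |z| = 1.41844.
Moduli of all roots: 1.4184.
All moduli strictly greater than 1? Yes.
Verdict: Invertible.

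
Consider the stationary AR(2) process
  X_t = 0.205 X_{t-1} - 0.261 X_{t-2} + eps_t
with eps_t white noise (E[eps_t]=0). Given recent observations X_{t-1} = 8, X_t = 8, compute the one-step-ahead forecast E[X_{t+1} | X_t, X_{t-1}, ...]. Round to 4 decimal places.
E[X_{t+1} \mid \mathcal F_t] = -0.4480

For an AR(p) model X_t = c + sum_i phi_i X_{t-i} + eps_t, the
one-step-ahead conditional mean is
  E[X_{t+1} | X_t, ...] = c + sum_i phi_i X_{t+1-i}.
Substitute known values:
  E[X_{t+1} | ...] = (0.205) * (8) + (-0.261) * (8)
                   = -0.4480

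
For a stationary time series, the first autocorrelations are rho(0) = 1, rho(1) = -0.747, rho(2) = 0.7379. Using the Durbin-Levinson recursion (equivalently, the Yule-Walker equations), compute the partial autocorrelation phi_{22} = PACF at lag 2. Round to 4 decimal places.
\phi_{22} = 0.4070

The PACF at lag k is phi_{kk}, the last component of the solution
to the Yule-Walker system G_k phi = r_k where
  (G_k)_{ij} = rho(|i - j|), (r_k)_i = rho(i), i,j = 1..k.
Equivalently, Durbin-Levinson gives phi_{kk} iteratively:
  phi_{11} = rho(1)
  phi_{kk} = [rho(k) - sum_{j=1..k-1} phi_{k-1,j} rho(k-j)]
            / [1 - sum_{j=1..k-1} phi_{k-1,j} rho(j)],
  phi_{k,j} = phi_{k-1,j} - phi_{kk} phi_{k-1,k-j},  j = 1..k-1.
Step k = 1:
  phi_11 = rho(1) = -0.747.
Step k = 2:
  phi_22 = [rho(2) - phi_11 rho(1)] / [1 - phi_11 rho(1)] = [0.7379 - (-0.747)(-0.747)] / [1 - (-0.747)(-0.747)]
         = 0.179891 / 0.441991 = 0.407.
Therefore phi_{22} = 0.4070.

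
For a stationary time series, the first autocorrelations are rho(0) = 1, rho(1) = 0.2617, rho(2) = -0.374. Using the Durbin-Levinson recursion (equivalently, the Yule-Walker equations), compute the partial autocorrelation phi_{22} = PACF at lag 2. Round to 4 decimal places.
\phi_{22} = -0.4750

The PACF at lag k is phi_{kk}, the last component of the solution
to the Yule-Walker system G_k phi = r_k where
  (G_k)_{ij} = rho(|i - j|), (r_k)_i = rho(i), i,j = 1..k.
Equivalently, Durbin-Levinson gives phi_{kk} iteratively:
  phi_{11} = rho(1)
  phi_{kk} = [rho(k) - sum_{j=1..k-1} phi_{k-1,j} rho(k-j)]
            / [1 - sum_{j=1..k-1} phi_{k-1,j} rho(j)],
  phi_{k,j} = phi_{k-1,j} - phi_{kk} phi_{k-1,k-j},  j = 1..k-1.
Step k = 1:
  phi_11 = rho(1) = 0.2617.
Step k = 2:
  phi_22 = [rho(2) - phi_11 rho(1)] / [1 - phi_11 rho(1)] = [-0.374 - (0.2617)(0.2617)] / [1 - (0.2617)(0.2617)]
         = -0.44248689 / 0.93151311 = -0.475.
Therefore phi_{22} = -0.4750.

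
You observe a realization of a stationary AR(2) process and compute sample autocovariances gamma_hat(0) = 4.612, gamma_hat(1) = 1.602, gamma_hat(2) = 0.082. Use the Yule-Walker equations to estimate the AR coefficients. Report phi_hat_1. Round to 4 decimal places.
\hat\phi_{1} = 0.3880

The Yule-Walker equations for an AR(p) process read, in matrix form,
  Gamma_p phi = r_p,   with   (Gamma_p)_{ij} = gamma(|i - j|),
                       (r_p)_i = gamma(i),   i,j = 1..p.
Substitute the sample gammas (Toeplitz matrix and right-hand side of size 2):
  Gamma_p = [[4.612, 1.602], [1.602, 4.612]]
  r_p     = [1.602, 0.082]
Written out:
  4.612 phi_1 + 1.602 phi_2 = 1.602
  1.602 phi_1 + 4.612 phi_2 = 0.082
Solve by Cramer's rule:
  det = gamma(0)^2 - gamma(1)^2 = (4.612)^2 - (1.602)^2 = 21.270544 - 2.566404 = 18.70414
  phi_hat_1 = [gamma(1) gamma(0) - gamma(1) gamma(2)] / det = [(1.602)(4.612) - (1.602)(0.082)] / 18.70414 = 7.25706 / 18.70414 = 0.388
  phi_hat_2 = [gamma(0) gamma(2) - gamma(1)^2] / det = [(4.612)(0.082) - (1.602)^2] / 18.70414 = -2.18822 / 18.70414 = -0.117
So phi_hat = [0.3880, -0.1170].
Therefore phi_hat_1 = 0.3880.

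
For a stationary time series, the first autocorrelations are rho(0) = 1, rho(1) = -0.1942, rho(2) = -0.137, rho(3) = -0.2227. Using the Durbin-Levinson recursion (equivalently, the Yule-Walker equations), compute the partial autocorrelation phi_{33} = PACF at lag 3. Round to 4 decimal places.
\phi_{33} = -0.3110

The PACF at lag k is phi_{kk}, the last component of the solution
to the Yule-Walker system G_k phi = r_k where
  (G_k)_{ij} = rho(|i - j|), (r_k)_i = rho(i), i,j = 1..k.
Equivalently, Durbin-Levinson gives phi_{kk} iteratively:
  phi_{11} = rho(1)
  phi_{kk} = [rho(k) - sum_{j=1..k-1} phi_{k-1,j} rho(k-j)]
            / [1 - sum_{j=1..k-1} phi_{k-1,j} rho(j)],
  phi_{k,j} = phi_{k-1,j} - phi_{kk} phi_{k-1,k-j},  j = 1..k-1.
Step k = 1:
  phi_11 = rho(1) = -0.1942.
Step k = 2:
  phi_22 = [rho(2) - phi_11 rho(1)] / [1 - phi_11 rho(1)] = [-0.137 - (-0.1942)(-0.1942)] / [1 - (-0.1942)(-0.1942)]
         = -0.17471364 / 0.96228636 = -0.181561.
  Update: phi_21 = phi_11 - phi_22 phi_11 = -0.1942 - (-0.181561)(-0.1942) = -0.229459.
Step k = 3:
  phi_33 = [rho(3) - phi_21 rho(2) - phi_22 rho(1)] / [1 - phi_21 rho(1) - phi_22 rho(2)]
    numerator   = -0.2227 - (-0.229459)(-0.137) - (-0.181561)(-0.1942) = -0.28939504
    denominator = 1 - (-0.229459)(-0.1942) - (-0.181561)(-0.137) = 0.93056518
  phi_33 = -0.28939504 / 0.93056518 = -0.311.
Therefore phi_{33} = -0.3110.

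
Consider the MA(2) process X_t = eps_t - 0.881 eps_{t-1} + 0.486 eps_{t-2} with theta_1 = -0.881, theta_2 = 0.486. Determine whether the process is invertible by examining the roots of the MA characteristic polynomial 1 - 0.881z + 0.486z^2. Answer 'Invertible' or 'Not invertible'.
\text{Invertible}

The MA(q) characteristic polynomial is P(z) = 1 - 0.881z + 0.486z^2.
Invertibility requires all roots to lie outside the unit circle, i.e. |z| > 1 for every root.
Set 1 + (-0.881) z + (0.486) z^2 = 0, i.e. a z^2 + b z + c = 0 with a = 0.486, b = -0.881, c = 1.
Discriminant D = b^2 - 4ac = (-0.881)^2 - 4*(0.486)*1 = 0.776161 - (1.944) = -1.167839.
D < 0, so the roots are the complex-conjugate pair z = (-b +/- i sqrt(-D)) / (2a) = 0.9064 +/- 1.1118i.
For a conjugate pair |z|^2 = z * conj(z) = (product of roots) = c/a = 1/(0.486) = 2.057613, so |z| = sqrt(2.057613) = 1.4344 for both roots.
Moduli of all roots: 1.4344, 1.4344.
All moduli strictly greater than 1? Yes.
Verdict: Invertible.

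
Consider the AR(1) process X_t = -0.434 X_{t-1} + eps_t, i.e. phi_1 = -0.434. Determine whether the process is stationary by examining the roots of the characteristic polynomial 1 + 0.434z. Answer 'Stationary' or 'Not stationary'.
\text{Stationary}

The AR(p) characteristic polynomial is P(z) = 1 + 0.434z.
Stationarity requires all roots to lie outside the unit circle, i.e. |z| > 1 for every root.
This is linear in z: 1 + (0.434) z = 0  =>  z = -1/(0.434) = -2.304147,  |z| = 2.304147.
Moduli of all roots: 2.3041.
All moduli strictly greater than 1? Yes.
Verdict: Stationary.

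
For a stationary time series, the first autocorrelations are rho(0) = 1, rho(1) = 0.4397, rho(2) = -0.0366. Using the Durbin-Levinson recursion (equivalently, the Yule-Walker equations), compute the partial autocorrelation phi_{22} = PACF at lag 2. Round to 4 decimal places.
\phi_{22} = -0.2850

The PACF at lag k is phi_{kk}, the last component of the solution
to the Yule-Walker system G_k phi = r_k where
  (G_k)_{ij} = rho(|i - j|), (r_k)_i = rho(i), i,j = 1..k.
Equivalently, Durbin-Levinson gives phi_{kk} iteratively:
  phi_{11} = rho(1)
  phi_{kk} = [rho(k) - sum_{j=1..k-1} phi_{k-1,j} rho(k-j)]
            / [1 - sum_{j=1..k-1} phi_{k-1,j} rho(j)],
  phi_{k,j} = phi_{k-1,j} - phi_{kk} phi_{k-1,k-j},  j = 1..k-1.
Step k = 1:
  phi_11 = rho(1) = 0.4397.
Step k = 2:
  phi_22 = [rho(2) - phi_11 rho(1)] / [1 - phi_11 rho(1)] = [-0.0366 - (0.4397)(0.4397)] / [1 - (0.4397)(0.4397)]
         = -0.22993609 / 0.80666391 = -0.285.
Therefore phi_{22} = -0.2850.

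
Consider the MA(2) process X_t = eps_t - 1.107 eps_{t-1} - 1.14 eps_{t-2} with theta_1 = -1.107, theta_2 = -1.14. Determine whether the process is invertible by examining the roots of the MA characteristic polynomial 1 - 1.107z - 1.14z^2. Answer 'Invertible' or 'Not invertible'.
\text{Not invertible}

The MA(q) characteristic polynomial is P(z) = 1 - 1.107z - 1.14z^2.
Invertibility requires all roots to lie outside the unit circle, i.e. |z| > 1 for every root.
Set 1 + (-1.107) z + (-1.14) z^2 = 0, i.e. a z^2 + b z + c = 0 with a = -1.14, b = -1.107, c = 1.
Discriminant D = b^2 - 4ac = (-1.107)^2 - 4*(-1.14)*1 = 1.225449 - (-4.56) = 5.785449.
D >= 0, so the roots are real: z = (-b +/- sqrt(D)) / (2a) = (1.107 +/- 2.405296) / (-2.28).
  z_1 = (1.107 + 2.405296) / (-2.28) = -1.5405,   |z_1| = 1.5405.
  z_2 = (1.107 - 2.405296) / (-2.28) = 0.5694,   |z_2| = 0.5694.
Moduli of all roots: 1.5405, 0.5694.
All moduli strictly greater than 1? No.
Verdict: Not invertible.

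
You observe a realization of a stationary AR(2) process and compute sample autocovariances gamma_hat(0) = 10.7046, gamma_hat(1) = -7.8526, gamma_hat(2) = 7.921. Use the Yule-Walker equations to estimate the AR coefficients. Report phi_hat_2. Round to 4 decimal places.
\hat\phi_{2} = 0.4370

The Yule-Walker equations for an AR(p) process read, in matrix form,
  Gamma_p phi = r_p,   with   (Gamma_p)_{ij} = gamma(|i - j|),
                       (r_p)_i = gamma(i),   i,j = 1..p.
Substitute the sample gammas (Toeplitz matrix and right-hand side of size 2):
  Gamma_p = [[10.7046, -7.8526], [-7.8526, 10.7046]]
  r_p     = [-7.8526, 7.921]
Written out:
  10.7046 phi_1 - 7.8526 phi_2 = -7.8526
  -7.8526 phi_1 + 10.7046 phi_2 = 7.921
Solve by Cramer's rule:
  det = gamma(0)^2 - gamma(1)^2 = (10.7046)^2 - (-7.8526)^2 = 114.58846116 - 61.66332676 = 52.9251344
  phi_hat_1 = [gamma(1) gamma(0) - gamma(1) gamma(2)] / det = [(-7.8526)(10.7046) - (-7.8526)(7.921)] / 52.9251344 = -21.85849736 / 52.9251344 = -0.413
  phi_hat_2 = [gamma(0) gamma(2) - gamma(1)^2] / det = [(10.7046)(7.921) - (-7.8526)^2] / 52.9251344 = 23.12780984 / 52.9251344 = 0.437
So phi_hat = [-0.4130, 0.4370].
Therefore phi_hat_2 = 0.4370.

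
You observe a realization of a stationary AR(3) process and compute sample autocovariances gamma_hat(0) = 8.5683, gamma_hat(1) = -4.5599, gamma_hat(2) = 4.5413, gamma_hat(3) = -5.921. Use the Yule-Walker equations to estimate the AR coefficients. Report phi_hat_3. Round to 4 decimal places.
\hat\phi_{3} = -0.5110

The Yule-Walker equations for an AR(p) process read, in matrix form,
  Gamma_p phi = r_p,   with   (Gamma_p)_{ij} = gamma(|i - j|),
                       (r_p)_i = gamma(i),   i,j = 1..p.
Substitute the sample gammas (Toeplitz matrix and right-hand side of size 3):
  Gamma_p = [[8.5683, -4.5599, 4.5413], [-4.5599, 8.5683, -4.5599], [4.5413, -4.5599, 8.5683]]
  r_p     = [-4.5599, 4.5413, -5.921]
Written out (R1..R3):
  (R1) 8.5683 phi_1 - 4.5599 phi_2 + 4.5413 phi_3 = -4.5599
  (R2) -4.5599 phi_1 + 8.5683 phi_2 - 4.5599 phi_3 = 4.5413
  (R3) 4.5413 phi_1 - 4.5599 phi_2 + 8.5683 phi_3 = -5.921
Gaussian elimination:
  R2 <- R2 - (-4.5599/8.5683) R1 = R2 - (-0.532183) R1:  6.141601 phi_2 - 2.143099 phi_3 = 2.114601
  R3 <- R3 - (4.5413/8.5683) R1 = R3 - (0.530012) R1:  -2.143099 phi_2 + 6.161357 phi_3 = -3.504199
  R3 <- R3 - (-2.143099/6.141601) R2 = R3 - (-0.348948) R2:  5.413527 phi_3 = -2.766314
Back-substitution:
  phi_hat_3 = -2.766314 / 5.413527 = -0.511
  phi_hat_2 = (2.114601 - (-2.143099)(-0.511)) / 6.141601 = 0.165995
  phi_hat_1 = (-4.5599 - (-4.5599)(0.165995) - (4.5413)(-0.511)) / 8.5683 = -0.173007
So phi_hat = [-0.1730, 0.1660, -0.5110].
Therefore phi_hat_3 = -0.5110.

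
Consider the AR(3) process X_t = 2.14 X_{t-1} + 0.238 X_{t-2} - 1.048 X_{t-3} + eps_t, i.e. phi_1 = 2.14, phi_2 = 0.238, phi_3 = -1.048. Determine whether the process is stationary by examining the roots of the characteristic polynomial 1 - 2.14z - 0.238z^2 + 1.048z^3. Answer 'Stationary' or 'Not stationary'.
\text{Not stationary}

The AR(p) characteristic polynomial is P(z) = 1 - 2.14z - 0.238z^2 + 1.048z^3.
Stationarity requires all roots to lie outside the unit circle, i.e. |z| > 1 for every root.
Degree 3: look for a simple real root z0 first, then factor out (1 - z/z0) and solve the remaining quadratic.
Testing z0 = 1.25: P(1.25) = 1 + (-2.14)(1.25) + (-0.238)(1.25)^2 + (1.048)(1.25)^3
  = 1 + (-2.675) + (-0.371875) + (2.046875) = 0.  So z_0 = 1.25 is a root, |z_0| = 1.25.
Divide out the factor (1 - 0.8 z) = (1 - z/z0) (since 1/z0 = 0.8):
  P(z) = (1 - 0.8 z)(1 + (-1.34) z + (-1.31) z^2)
  [check: z-coef -1.34 - (0.8) = -2.14; z^2-coef -1.31 - (0.8)(-1.34) = -0.238; z^3-coef -(0.8)(-1.31) = 1.048.]
Remaining roots from the quadratic factor 1 + (-1.34) z + (-1.31) z^2:
  Set 1 + (-1.34) z + (-1.31) z^2 = 0, i.e. a z^2 + b z + c = 0 with a = -1.31, b = -1.34, c = 1.
  Discriminant D = b^2 - 4ac = (-1.34)^2 - 4*(-1.31)*1 = 1.7956 - (-5.24) = 7.0356.
  D >= 0, so the roots are real: z = (-b +/- sqrt(D)) / (2a) = (1.34 +/- 2.652471) / (-2.62).
    z_1 = (1.34 + 2.652471) / (-2.62) = -1.5238,   |z_1| = 1.5238.
    z_2 = (1.34 - 2.652471) / (-2.62) = 0.5009,   |z_2| = 0.5009.
Moduli of all roots: 1.2500, 1.5238, 0.5009.
All moduli strictly greater than 1? No.
Verdict: Not stationary.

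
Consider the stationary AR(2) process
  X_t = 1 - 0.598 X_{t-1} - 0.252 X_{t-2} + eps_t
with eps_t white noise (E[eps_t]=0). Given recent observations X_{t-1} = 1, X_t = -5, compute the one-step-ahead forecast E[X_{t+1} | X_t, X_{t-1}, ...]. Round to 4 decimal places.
E[X_{t+1} \mid \mathcal F_t] = 3.7380

For an AR(p) model X_t = c + sum_i phi_i X_{t-i} + eps_t, the
one-step-ahead conditional mean is
  E[X_{t+1} | X_t, ...] = c + sum_i phi_i X_{t+1-i}.
Substitute known values:
  E[X_{t+1} | ...] = 1 + (-0.598) * (-5) + (-0.252) * (1)
                   = 3.7380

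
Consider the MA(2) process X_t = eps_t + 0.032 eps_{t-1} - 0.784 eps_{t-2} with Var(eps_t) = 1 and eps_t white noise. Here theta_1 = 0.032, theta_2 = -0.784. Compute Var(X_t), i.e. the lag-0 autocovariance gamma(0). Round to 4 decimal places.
\gamma(0) = 1.6157

For an MA(q) process X_t = eps_t + sum_i theta_i eps_{t-i} with
Var(eps_t) = sigma^2, the variance is
  gamma(0) = sigma^2 * (1 + sum_i theta_i^2).
  sum_i theta_i^2 = (0.032)^2 + (-0.784)^2 = 0.001024 + 0.614656 = 0.61568.
  gamma(0) = 1 * (1 + 0.61568) = 1 * 1.61568 = 1.61568, which rounds to 1.6157.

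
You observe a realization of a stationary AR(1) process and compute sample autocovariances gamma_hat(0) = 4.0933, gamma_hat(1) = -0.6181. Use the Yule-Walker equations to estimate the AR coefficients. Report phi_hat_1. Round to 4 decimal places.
\hat\phi_{1} = -0.1510

The Yule-Walker equations for an AR(p) process read, in matrix form,
  Gamma_p phi = r_p,   with   (Gamma_p)_{ij} = gamma(|i - j|),
                       (r_p)_i = gamma(i),   i,j = 1..p.
Substitute the sample gammas (Toeplitz matrix and right-hand side of size 1):
  Gamma_p = [[4.0933]]
  r_p     = [-0.6181]
With p = 1 this is the single equation gamma(0) phi_1 = gamma(1):
  phi_hat_1 = gamma(1) / gamma(0) = -0.6181 / 4.0933 = -0.1510.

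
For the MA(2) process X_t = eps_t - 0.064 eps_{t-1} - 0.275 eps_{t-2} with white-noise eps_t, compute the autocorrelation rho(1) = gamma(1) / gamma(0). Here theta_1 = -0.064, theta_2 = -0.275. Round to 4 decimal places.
\rho(1) = -0.0430

For an MA(q) process with theta_0 = 1, the autocovariance is
  gamma(k) = sigma^2 * sum_{i=0..q-k} theta_i * theta_{i+k},
and rho(k) = gamma(k) / gamma(0). Sigma^2 cancels.
  numerator   = (1)*(-0.064) + (-0.064)*(-0.275) = -0.0464.
  denominator = (1)^2 + (-0.064)^2 + (-0.275)^2 = 1.079721.
  rho(1) = -0.0464 / 1.079721 = -0.0430.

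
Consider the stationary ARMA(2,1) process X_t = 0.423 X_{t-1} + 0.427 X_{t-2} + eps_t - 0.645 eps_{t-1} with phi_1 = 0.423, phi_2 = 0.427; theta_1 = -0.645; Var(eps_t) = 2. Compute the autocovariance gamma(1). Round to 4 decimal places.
\gamma(1) = -0.4112

Multiply the model equation by X_{t-k} and take expectations. With theta_0 = psi_0 = 1 and psi_j the MA(infinity) weights, this gives
  gamma(k) - sum_i phi_i gamma(k-i) = c_k,
  c_k = sigma^2 * sum_{j=k..q} theta_j psi_{j-k}   (c_k = 0 for k > q),
using gamma(-m) = gamma(m).
psi-weights needed (psi_j = theta_j + sum_i phi_i psi_{j-i}):
  psi_1 = theta_1 + phi_1 = -0.645 + (0.423) = -0.222
Right-hand sides:
  c_0 = sigma^2 (1 + theta_1 psi_1) = 2 * (1 + (-0.645)(-0.222)) = 2 * 1.14319 = 2.28638
  c_1 = sigma^2 theta_1 = 2 * (-0.645) = -1.29
  c_2 = 0
Equations for k = 0, 1, 2 (AR order 2, c_2 = 0):
  (E0) gamma(0) = phi_1 gamma(1) + phi_2 gamma(2) + c_0
  (E1) gamma(1) = phi_1 gamma(0) + phi_2 gamma(1) + c_1
  (E2) gamma(2) = phi_1 gamma(1) + phi_2 gamma(0)
From (E1): gamma(1) = A gamma(0) + B with
  A = phi_1 / (1 - phi_2) = 0.423 / 0.573 = 0.73822,   B = c_1 / (1 - phi_2) = -1.29 / 0.573 = -2.251309.
Insert (E2) into (E0): gamma(0) (1 - phi_2^2) = phi_1 (1 + phi_2) gamma(1) + c_0.
  phi_1 (1 + phi_2) = (0.423)(1.427) = 0.603621,   1 - phi_2^2 = 0.817671.
Replace gamma(1) by A gamma(0) + B and collect gamma(0):
  gamma(0) [0.817671 - (0.603621)(0.73822)] = (0.603621)(-2.251309) + 2.28638
  gamma(0) * 0.372066 = 0.927443
  gamma(0) = 0.927443 / 0.372066 = 2.492683.
  gamma(1) = A gamma(0) + B = (0.73822)(2.492683) + (-2.251309) = -0.41116.
Therefore gamma(1) = -0.4112 (to 4 decimal places).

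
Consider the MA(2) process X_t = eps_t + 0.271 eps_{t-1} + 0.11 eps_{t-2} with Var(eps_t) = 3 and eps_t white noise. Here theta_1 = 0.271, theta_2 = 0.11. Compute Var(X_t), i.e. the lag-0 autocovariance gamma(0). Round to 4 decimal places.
\gamma(0) = 3.2566

For an MA(q) process X_t = eps_t + sum_i theta_i eps_{t-i} with
Var(eps_t) = sigma^2, the variance is
  gamma(0) = sigma^2 * (1 + sum_i theta_i^2).
  sum_i theta_i^2 = (0.271)^2 + (0.11)^2 = 0.073441 + 0.0121 = 0.085541.
  gamma(0) = 3 * (1 + 0.085541) = 3 * 1.085541 = 3.256623, which rounds to 3.2566.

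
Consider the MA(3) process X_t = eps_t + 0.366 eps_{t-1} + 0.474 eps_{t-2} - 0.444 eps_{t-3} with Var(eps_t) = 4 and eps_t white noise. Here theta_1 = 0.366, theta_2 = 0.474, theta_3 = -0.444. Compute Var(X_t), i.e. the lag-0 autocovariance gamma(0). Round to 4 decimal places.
\gamma(0) = 6.2231

For an MA(q) process X_t = eps_t + sum_i theta_i eps_{t-i} with
Var(eps_t) = sigma^2, the variance is
  gamma(0) = sigma^2 * (1 + sum_i theta_i^2).
  sum_i theta_i^2 = (0.366)^2 + (0.474)^2 + (-0.444)^2 = 0.133956 + 0.224676 + 0.197136 = 0.555768.
  gamma(0) = 4 * (1 + 0.555768) = 4 * 1.555768 = 6.223072, which rounds to 6.2231.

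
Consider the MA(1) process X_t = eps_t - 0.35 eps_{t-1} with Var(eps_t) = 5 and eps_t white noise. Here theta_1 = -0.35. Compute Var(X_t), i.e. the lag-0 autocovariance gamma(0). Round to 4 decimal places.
\gamma(0) = 5.6125

For an MA(q) process X_t = eps_t + sum_i theta_i eps_{t-i} with
Var(eps_t) = sigma^2, the variance is
  gamma(0) = sigma^2 * (1 + sum_i theta_i^2).
  sum_i theta_i^2 = (-0.35)^2 = 0.1225.
  gamma(0) = 5 * (1 + 0.1225) = 5 * 1.1225 = 5.6125.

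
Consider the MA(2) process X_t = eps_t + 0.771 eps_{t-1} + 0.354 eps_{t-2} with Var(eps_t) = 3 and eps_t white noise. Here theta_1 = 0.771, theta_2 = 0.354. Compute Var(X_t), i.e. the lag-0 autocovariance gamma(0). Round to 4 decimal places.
\gamma(0) = 5.1593

For an MA(q) process X_t = eps_t + sum_i theta_i eps_{t-i} with
Var(eps_t) = sigma^2, the variance is
  gamma(0) = sigma^2 * (1 + sum_i theta_i^2).
  sum_i theta_i^2 = (0.771)^2 + (0.354)^2 = 0.594441 + 0.125316 = 0.719757.
  gamma(0) = 3 * (1 + 0.719757) = 3 * 1.719757 = 5.159271, which rounds to 5.1593.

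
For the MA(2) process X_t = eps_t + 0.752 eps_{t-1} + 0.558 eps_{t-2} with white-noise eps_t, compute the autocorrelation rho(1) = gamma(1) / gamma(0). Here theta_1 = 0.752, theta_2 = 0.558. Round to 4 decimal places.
\rho(1) = 0.6242

For an MA(q) process with theta_0 = 1, the autocovariance is
  gamma(k) = sigma^2 * sum_{i=0..q-k} theta_i * theta_{i+k},
and rho(k) = gamma(k) / gamma(0). Sigma^2 cancels.
  numerator   = (1)*(0.752) + (0.752)*(0.558) = 1.171616.
  denominator = (1)^2 + (0.752)^2 + (0.558)^2 = 1.876868.
  rho(1) = 1.171616 / 1.876868 = 0.6242.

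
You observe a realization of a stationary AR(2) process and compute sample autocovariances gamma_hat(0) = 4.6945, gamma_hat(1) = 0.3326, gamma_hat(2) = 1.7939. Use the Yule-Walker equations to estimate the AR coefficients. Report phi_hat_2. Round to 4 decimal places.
\hat\phi_{2} = 0.3790

The Yule-Walker equations for an AR(p) process read, in matrix form,
  Gamma_p phi = r_p,   with   (Gamma_p)_{ij} = gamma(|i - j|),
                       (r_p)_i = gamma(i),   i,j = 1..p.
Substitute the sample gammas (Toeplitz matrix and right-hand side of size 2):
  Gamma_p = [[4.6945, 0.3326], [0.3326, 4.6945]]
  r_p     = [0.3326, 1.7939]
Written out:
  4.6945 phi_1 + 0.3326 phi_2 = 0.3326
  0.3326 phi_1 + 4.6945 phi_2 = 1.7939
Solve by Cramer's rule:
  det = gamma(0)^2 - gamma(1)^2 = (4.6945)^2 - (0.3326)^2 = 22.03833025 - 0.11062276 = 21.92770749
  phi_hat_1 = [gamma(1) gamma(0) - gamma(1) gamma(2)] / det = [(0.3326)(4.6945) - (0.3326)(1.7939)] / 21.92770749 = 0.96473956 / 21.92770749 = 0.044
  phi_hat_2 = [gamma(0) gamma(2) - gamma(1)^2] / det = [(4.6945)(1.7939) - (0.3326)^2] / 21.92770749 = 8.31084079 / 21.92770749 = 0.379
So phi_hat = [0.0440, 0.3790].
Therefore phi_hat_2 = 0.3790.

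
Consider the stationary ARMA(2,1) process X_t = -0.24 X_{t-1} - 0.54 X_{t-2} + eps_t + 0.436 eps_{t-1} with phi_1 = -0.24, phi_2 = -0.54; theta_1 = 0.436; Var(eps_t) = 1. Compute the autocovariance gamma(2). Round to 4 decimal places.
\gamma(2) = -0.8345

Multiply the model equation by X_{t-k} and take expectations. With theta_0 = psi_0 = 1 and psi_j the MA(infinity) weights, this gives
  gamma(k) - sum_i phi_i gamma(k-i) = c_k,
  c_k = sigma^2 * sum_{j=k..q} theta_j psi_{j-k}   (c_k = 0 for k > q),
using gamma(-m) = gamma(m).
psi-weights needed (psi_j = theta_j + sum_i phi_i psi_{j-i}):
  psi_1 = theta_1 + phi_1 = 0.436 + (-0.24) = 0.196
Right-hand sides:
  c_0 = sigma^2 (1 + theta_1 psi_1) = 1 * (1 + (0.436)(0.196)) = 1 * 1.085456 = 1.085456
  c_1 = sigma^2 theta_1 = 1 * (0.436) = 0.436
  c_2 = 0
Equations for k = 0, 1, 2 (AR order 2, c_2 = 0):
  (E0) gamma(0) = phi_1 gamma(1) + phi_2 gamma(2) + c_0
  (E1) gamma(1) = phi_1 gamma(0) + phi_2 gamma(1) + c_1
  (E2) gamma(2) = phi_1 gamma(1) + phi_2 gamma(0)
From (E1): gamma(1) = A gamma(0) + B with
  A = phi_1 / (1 - phi_2) = -0.24 / 1.54 = -0.155844,   B = c_1 / (1 - phi_2) = 0.436 / 1.54 = 0.283117.
Insert (E2) into (E0): gamma(0) (1 - phi_2^2) = phi_1 (1 + phi_2) gamma(1) + c_0.
  phi_1 (1 + phi_2) = (-0.24)(0.46) = -0.1104,   1 - phi_2^2 = 0.7084.
Replace gamma(1) by A gamma(0) + B and collect gamma(0):
  gamma(0) [0.7084 - (-0.1104)(-0.155844)] = (-0.1104)(0.283117) + 1.085456
  gamma(0) * 0.691195 = 1.0542
  gamma(0) = 1.0542 / 0.691195 = 1.525185.
  gamma(1) = A gamma(0) + B = (-0.155844)(1.525185) + (0.283117) = 0.045426.
  gamma(2) = phi_1 gamma(1) + phi_2 gamma(0) = (-0.24)(0.045426) + (-0.54)(1.525185) = -0.834502.
Therefore gamma(2) = -0.8345 (to 4 decimal places).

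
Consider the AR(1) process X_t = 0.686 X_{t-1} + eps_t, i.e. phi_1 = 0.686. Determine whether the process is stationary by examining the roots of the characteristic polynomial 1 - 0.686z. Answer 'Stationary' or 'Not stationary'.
\text{Stationary}

The AR(p) characteristic polynomial is P(z) = 1 - 0.686z.
Stationarity requires all roots to lie outside the unit circle, i.e. |z| > 1 for every root.
This is linear in z: 1 + (-0.686) z = 0  =>  z = -1/(-0.686) = 1.457726,  |z| = 1.457726.
Moduli of all roots: 1.4577.
All moduli strictly greater than 1? Yes.
Verdict: Stationary.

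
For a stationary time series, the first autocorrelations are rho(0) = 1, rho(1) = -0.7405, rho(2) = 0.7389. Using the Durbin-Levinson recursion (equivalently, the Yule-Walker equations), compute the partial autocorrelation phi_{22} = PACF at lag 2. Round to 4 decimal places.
\phi_{22} = 0.4219

The PACF at lag k is phi_{kk}, the last component of the solution
to the Yule-Walker system G_k phi = r_k where
  (G_k)_{ij} = rho(|i - j|), (r_k)_i = rho(i), i,j = 1..k.
Equivalently, Durbin-Levinson gives phi_{kk} iteratively:
  phi_{11} = rho(1)
  phi_{kk} = [rho(k) - sum_{j=1..k-1} phi_{k-1,j} rho(k-j)]
            / [1 - sum_{j=1..k-1} phi_{k-1,j} rho(j)],
  phi_{k,j} = phi_{k-1,j} - phi_{kk} phi_{k-1,k-j},  j = 1..k-1.
Step k = 1:
  phi_11 = rho(1) = -0.7405.
Step k = 2:
  phi_22 = [rho(2) - phi_11 rho(1)] / [1 - phi_11 rho(1)] = [0.7389 - (-0.7405)(-0.7405)] / [1 - (-0.7405)(-0.7405)]
         = 0.19055975 / 0.45165975 = 0.4219.
Therefore phi_{22} = 0.4219.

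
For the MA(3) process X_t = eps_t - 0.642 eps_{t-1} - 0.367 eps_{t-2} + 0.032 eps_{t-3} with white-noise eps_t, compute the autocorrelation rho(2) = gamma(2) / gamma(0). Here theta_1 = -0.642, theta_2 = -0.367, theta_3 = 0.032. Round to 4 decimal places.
\rho(2) = -0.2504

For an MA(q) process with theta_0 = 1, the autocovariance is
  gamma(k) = sigma^2 * sum_{i=0..q-k} theta_i * theta_{i+k},
and rho(k) = gamma(k) / gamma(0). Sigma^2 cancels.
  numerator   = (1)*(-0.367) + (-0.642)*(0.032) = -0.387544.
  denominator = (1)^2 + (-0.642)^2 + (-0.367)^2 + (0.032)^2 = 1.547877.
  rho(2) = -0.387544 / 1.547877 = -0.2504.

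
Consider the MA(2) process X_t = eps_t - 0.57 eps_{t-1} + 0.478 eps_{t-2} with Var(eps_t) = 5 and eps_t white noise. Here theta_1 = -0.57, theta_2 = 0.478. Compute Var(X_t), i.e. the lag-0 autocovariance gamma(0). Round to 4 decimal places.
\gamma(0) = 7.7669

For an MA(q) process X_t = eps_t + sum_i theta_i eps_{t-i} with
Var(eps_t) = sigma^2, the variance is
  gamma(0) = sigma^2 * (1 + sum_i theta_i^2).
  sum_i theta_i^2 = (-0.57)^2 + (0.478)^2 = 0.3249 + 0.228484 = 0.553384.
  gamma(0) = 5 * (1 + 0.553384) = 5 * 1.553384 = 7.76692, which rounds to 7.7669.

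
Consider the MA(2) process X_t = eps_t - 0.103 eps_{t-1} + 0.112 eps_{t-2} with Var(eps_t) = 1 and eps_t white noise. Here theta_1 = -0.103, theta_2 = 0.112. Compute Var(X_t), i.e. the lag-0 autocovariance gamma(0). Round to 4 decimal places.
\gamma(0) = 1.0232

For an MA(q) process X_t = eps_t + sum_i theta_i eps_{t-i} with
Var(eps_t) = sigma^2, the variance is
  gamma(0) = sigma^2 * (1 + sum_i theta_i^2).
  sum_i theta_i^2 = (-0.103)^2 + (0.112)^2 = 0.010609 + 0.012544 = 0.023153.
  gamma(0) = 1 * (1 + 0.023153) = 1 * 1.023153 = 1.023153, which rounds to 1.0232.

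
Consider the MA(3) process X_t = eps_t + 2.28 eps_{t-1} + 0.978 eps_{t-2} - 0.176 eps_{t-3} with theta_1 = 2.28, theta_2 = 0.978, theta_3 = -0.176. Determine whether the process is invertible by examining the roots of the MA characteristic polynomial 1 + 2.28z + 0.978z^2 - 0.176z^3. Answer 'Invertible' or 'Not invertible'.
\text{Not invertible}

The MA(q) characteristic polynomial is P(z) = 1 + 2.28z + 0.978z^2 - 0.176z^3.
Invertibility requires all roots to lie outside the unit circle, i.e. |z| > 1 for every root.
Degree 3: look for a simple real root z0 first, then factor out (1 - z/z0) and solve the remaining quadratic.
Testing z0 = -0.625: P(-0.625) = 1 + (2.28)(-0.625) + (0.978)(-0.625)^2 + (-0.176)(-0.625)^3
  = 1 + (-1.425) + (0.382031) + (0.042969) = 0.  So z_0 = -0.625 is a root, |z_0| = 0.625.
Divide out the factor (1 + 1.6 z) = (1 - z/z0) (since 1/z0 = -1.6):
  P(z) = (1 + 1.6 z)(1 + (0.68) z + (-0.11) z^2)
  [check: z-coef 0.68 - (-1.6) = 2.28; z^2-coef -0.11 - (-1.6)(0.68) = 0.978; z^3-coef -(-1.6)(-0.11) = -0.176.]
Remaining roots from the quadratic factor 1 + (0.68) z + (-0.11) z^2:
  Set 1 + (0.68) z + (-0.11) z^2 = 0, i.e. a z^2 + b z + c = 0 with a = -0.11, b = 0.68, c = 1.
  Discriminant D = b^2 - 4ac = (0.68)^2 - 4*(-0.11)*1 = 0.4624 - (-0.44) = 0.9024.
  D >= 0, so the roots are real: z = (-b +/- sqrt(D)) / (2a) = (-0.68 +/- 0.949947) / (-0.22).
    z_1 = (-0.68 + 0.949947) / (-0.22) = -1.227,   |z_1| = 1.227.
    z_2 = (-0.68 - 0.949947) / (-0.22) = 7.4089,   |z_2| = 7.4089.
Moduli of all roots: 0.6250, 1.2270, 7.4089.
All moduli strictly greater than 1? No.
Verdict: Not invertible.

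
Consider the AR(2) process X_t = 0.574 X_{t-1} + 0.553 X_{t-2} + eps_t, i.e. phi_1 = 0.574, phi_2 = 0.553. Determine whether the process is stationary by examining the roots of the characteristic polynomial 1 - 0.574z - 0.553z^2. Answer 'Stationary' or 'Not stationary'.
\text{Not stationary}

The AR(p) characteristic polynomial is P(z) = 1 - 0.574z - 0.553z^2.
Stationarity requires all roots to lie outside the unit circle, i.e. |z| > 1 for every root.
Set 1 + (-0.574) z + (-0.553) z^2 = 0, i.e. a z^2 + b z + c = 0 with a = -0.553, b = -0.574, c = 1.
Discriminant D = b^2 - 4ac = (-0.574)^2 - 4*(-0.553)*1 = 0.329476 - (-2.212) = 2.541476.
D >= 0, so the roots are real: z = (-b +/- sqrt(D)) / (2a) = (0.574 +/- 1.594201) / (-1.106).
  z_1 = (0.574 + 1.594201) / (-1.106) = -1.9604,   |z_1| = 1.9604.
  z_2 = (0.574 - 1.594201) / (-1.106) = 0.9224,   |z_2| = 0.9224.
Moduli of all roots: 1.9604, 0.9224.
All moduli strictly greater than 1? No.
Verdict: Not stationary.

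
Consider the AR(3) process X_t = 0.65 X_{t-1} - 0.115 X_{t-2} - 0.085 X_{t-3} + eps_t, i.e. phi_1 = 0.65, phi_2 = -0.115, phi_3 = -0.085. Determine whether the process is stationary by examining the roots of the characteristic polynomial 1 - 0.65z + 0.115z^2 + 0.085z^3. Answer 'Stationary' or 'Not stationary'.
\text{Stationary}

The AR(p) characteristic polynomial is P(z) = 1 - 0.65z + 0.115z^2 + 0.085z^3.
Stationarity requires all roots to lie outside the unit circle, i.e. |z| > 1 for every root.
Degree 3: look for a simple real root z0 first, then factor out (1 - z/z0) and solve the remaining quadratic.
Testing z0 = -4: P(-4) = 1 + (-0.65)(-4) + (0.115)(-4)^2 + (0.085)(-4)^3
  = 1 + (2.6) + (1.84) + (-5.44) = 0.  So z_0 = -4 is a root, |z_0| = 4.
Divide out the factor (1 + 0.25 z) = (1 - z/z0) (since 1/z0 = -0.25):
  P(z) = (1 + 0.25 z)(1 + (-0.9) z + (0.34) z^2)
  [check: z-coef -0.9 - (-0.25) = -0.65; z^2-coef 0.34 - (-0.25)(-0.9) = 0.115; z^3-coef -(-0.25)(0.34) = 0.085.]
Remaining roots from the quadratic factor 1 + (-0.9) z + (0.34) z^2:
  Set 1 + (-0.9) z + (0.34) z^2 = 0, i.e. a z^2 + b z + c = 0 with a = 0.34, b = -0.9, c = 1.
  Discriminant D = b^2 - 4ac = (-0.9)^2 - 4*(0.34)*1 = 0.81 - (1.36) = -0.55.
  D < 0, so the roots are the complex-conjugate pair z = (-b +/- i sqrt(-D)) / (2a) = 1.3235 +/- 1.0906i.
  For a conjugate pair |z|^2 = z * conj(z) = (product of roots) = c/a = 1/(0.34) = 2.941176, so |z| = sqrt(2.941176) = 1.715 for both roots.
Moduli of all roots: 4.0000, 1.7150, 1.7150.
All moduli strictly greater than 1? Yes.
Verdict: Stationary.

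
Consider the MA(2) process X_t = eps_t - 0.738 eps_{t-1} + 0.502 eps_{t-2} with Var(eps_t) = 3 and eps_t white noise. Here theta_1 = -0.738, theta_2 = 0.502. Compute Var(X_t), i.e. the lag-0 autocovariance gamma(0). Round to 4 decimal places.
\gamma(0) = 5.3899

For an MA(q) process X_t = eps_t + sum_i theta_i eps_{t-i} with
Var(eps_t) = sigma^2, the variance is
  gamma(0) = sigma^2 * (1 + sum_i theta_i^2).
  sum_i theta_i^2 = (-0.738)^2 + (0.502)^2 = 0.544644 + 0.252004 = 0.796648.
  gamma(0) = 3 * (1 + 0.796648) = 3 * 1.796648 = 5.389944, which rounds to 5.3899.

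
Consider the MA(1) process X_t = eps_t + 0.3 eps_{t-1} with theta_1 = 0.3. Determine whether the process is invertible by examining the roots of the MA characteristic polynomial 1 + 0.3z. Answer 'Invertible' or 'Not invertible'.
\text{Invertible}

The MA(q) characteristic polynomial is P(z) = 1 + 0.3z.
Invertibility requires all roots to lie outside the unit circle, i.e. |z| > 1 for every root.
This is linear in z: 1 + (0.3) z = 0  =>  z = -1/(0.3) = -3.333333,  |z| = 3.333333.
Moduli of all roots: 3.3333.
All moduli strictly greater than 1? Yes.
Verdict: Invertible.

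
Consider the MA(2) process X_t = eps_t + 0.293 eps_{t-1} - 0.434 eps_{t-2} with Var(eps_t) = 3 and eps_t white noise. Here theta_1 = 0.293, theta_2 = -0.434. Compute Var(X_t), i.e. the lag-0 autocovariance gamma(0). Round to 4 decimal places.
\gamma(0) = 3.8226

For an MA(q) process X_t = eps_t + sum_i theta_i eps_{t-i} with
Var(eps_t) = sigma^2, the variance is
  gamma(0) = sigma^2 * (1 + sum_i theta_i^2).
  sum_i theta_i^2 = (0.293)^2 + (-0.434)^2 = 0.085849 + 0.188356 = 0.274205.
  gamma(0) = 3 * (1 + 0.274205) = 3 * 1.274205 = 3.822615, which rounds to 3.8226.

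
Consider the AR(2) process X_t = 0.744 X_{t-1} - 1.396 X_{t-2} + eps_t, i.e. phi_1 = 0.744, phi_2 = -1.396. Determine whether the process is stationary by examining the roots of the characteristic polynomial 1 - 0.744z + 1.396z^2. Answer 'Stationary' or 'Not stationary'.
\text{Not stationary}

The AR(p) characteristic polynomial is P(z) = 1 - 0.744z + 1.396z^2.
Stationarity requires all roots to lie outside the unit circle, i.e. |z| > 1 for every root.
Set 1 + (-0.744) z + (1.396) z^2 = 0, i.e. a z^2 + b z + c = 0 with a = 1.396, b = -0.744, c = 1.
Discriminant D = b^2 - 4ac = (-0.744)^2 - 4*(1.396)*1 = 0.553536 - (5.584) = -5.030464.
D < 0, so the roots are the complex-conjugate pair z = (-b +/- i sqrt(-D)) / (2a) = 0.2665 +/- 0.8033i.
For a conjugate pair |z|^2 = z * conj(z) = (product of roots) = c/a = 1/(1.396) = 0.716332, so |z| = sqrt(0.716332) = 0.8464 for both roots.
Moduli of all roots: 0.8464, 0.8464.
All moduli strictly greater than 1? No.
Verdict: Not stationary.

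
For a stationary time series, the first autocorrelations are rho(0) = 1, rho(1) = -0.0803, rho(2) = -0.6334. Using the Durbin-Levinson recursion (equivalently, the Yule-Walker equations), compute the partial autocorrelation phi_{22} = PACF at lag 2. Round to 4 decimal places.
\phi_{22} = -0.6440

The PACF at lag k is phi_{kk}, the last component of the solution
to the Yule-Walker system G_k phi = r_k where
  (G_k)_{ij} = rho(|i - j|), (r_k)_i = rho(i), i,j = 1..k.
Equivalently, Durbin-Levinson gives phi_{kk} iteratively:
  phi_{11} = rho(1)
  phi_{kk} = [rho(k) - sum_{j=1..k-1} phi_{k-1,j} rho(k-j)]
            / [1 - sum_{j=1..k-1} phi_{k-1,j} rho(j)],
  phi_{k,j} = phi_{k-1,j} - phi_{kk} phi_{k-1,k-j},  j = 1..k-1.
Step k = 1:
  phi_11 = rho(1) = -0.0803.
Step k = 2:
  phi_22 = [rho(2) - phi_11 rho(1)] / [1 - phi_11 rho(1)] = [-0.6334 - (-0.0803)(-0.0803)] / [1 - (-0.0803)(-0.0803)]
         = -0.63984809 / 0.99355191 = -0.644.
Therefore phi_{22} = -0.6440.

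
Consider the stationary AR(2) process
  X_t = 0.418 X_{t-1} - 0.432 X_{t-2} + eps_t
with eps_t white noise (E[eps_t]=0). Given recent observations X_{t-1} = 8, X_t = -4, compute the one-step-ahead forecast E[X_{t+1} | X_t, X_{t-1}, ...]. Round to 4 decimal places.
E[X_{t+1} \mid \mathcal F_t] = -5.1280

For an AR(p) model X_t = c + sum_i phi_i X_{t-i} + eps_t, the
one-step-ahead conditional mean is
  E[X_{t+1} | X_t, ...] = c + sum_i phi_i X_{t+1-i}.
Substitute known values:
  E[X_{t+1} | ...] = (0.418) * (-4) + (-0.432) * (8)
                   = -5.1280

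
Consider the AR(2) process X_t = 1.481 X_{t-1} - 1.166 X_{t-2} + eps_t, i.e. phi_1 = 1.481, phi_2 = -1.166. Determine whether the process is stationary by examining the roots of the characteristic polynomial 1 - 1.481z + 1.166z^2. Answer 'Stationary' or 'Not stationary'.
\text{Not stationary}

The AR(p) characteristic polynomial is P(z) = 1 - 1.481z + 1.166z^2.
Stationarity requires all roots to lie outside the unit circle, i.e. |z| > 1 for every root.
Set 1 + (-1.481) z + (1.166) z^2 = 0, i.e. a z^2 + b z + c = 0 with a = 1.166, b = -1.481, c = 1.
Discriminant D = b^2 - 4ac = (-1.481)^2 - 4*(1.166)*1 = 2.193361 - (4.664) = -2.470639.
D < 0, so the roots are the complex-conjugate pair z = (-b +/- i sqrt(-D)) / (2a) = 0.6351 +/- 0.674i.
For a conjugate pair |z|^2 = z * conj(z) = (product of roots) = c/a = 1/(1.166) = 0.857633, so |z| = sqrt(0.857633) = 0.9261 for both roots.
Moduli of all roots: 0.9261, 0.9261.
All moduli strictly greater than 1? No.
Verdict: Not stationary.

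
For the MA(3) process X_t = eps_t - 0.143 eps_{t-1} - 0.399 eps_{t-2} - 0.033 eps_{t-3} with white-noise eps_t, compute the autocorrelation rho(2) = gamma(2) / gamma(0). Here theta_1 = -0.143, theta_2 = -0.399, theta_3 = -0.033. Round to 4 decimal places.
\rho(2) = -0.3339

For an MA(q) process with theta_0 = 1, the autocovariance is
  gamma(k) = sigma^2 * sum_{i=0..q-k} theta_i * theta_{i+k},
and rho(k) = gamma(k) / gamma(0). Sigma^2 cancels.
  numerator   = (1)*(-0.399) + (-0.143)*(-0.033) = -0.394281.
  denominator = (1)^2 + (-0.143)^2 + (-0.399)^2 + (-0.033)^2 = 1.180739.
  rho(2) = -0.394281 / 1.180739 = -0.3339.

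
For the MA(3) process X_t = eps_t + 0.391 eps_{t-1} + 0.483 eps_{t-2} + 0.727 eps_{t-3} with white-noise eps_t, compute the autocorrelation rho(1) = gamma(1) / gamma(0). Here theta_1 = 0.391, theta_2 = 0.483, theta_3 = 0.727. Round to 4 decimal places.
\rho(1) = 0.4862

For an MA(q) process with theta_0 = 1, the autocovariance is
  gamma(k) = sigma^2 * sum_{i=0..q-k} theta_i * theta_{i+k},
and rho(k) = gamma(k) / gamma(0). Sigma^2 cancels.
  numerator   = (1)*(0.391) + (0.391)*(0.483) + (0.483)*(0.727) = 0.930994.
  denominator = (1)^2 + (0.391)^2 + (0.483)^2 + (0.727)^2 = 1.914699.
  rho(1) = 0.930994 / 1.914699 = 0.4862.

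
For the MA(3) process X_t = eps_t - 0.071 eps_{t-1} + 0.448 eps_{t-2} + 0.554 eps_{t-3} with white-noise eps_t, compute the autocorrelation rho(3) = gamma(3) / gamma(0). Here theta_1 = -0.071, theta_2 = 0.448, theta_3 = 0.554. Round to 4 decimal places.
\rho(3) = 0.3662

For an MA(q) process with theta_0 = 1, the autocovariance is
  gamma(k) = sigma^2 * sum_{i=0..q-k} theta_i * theta_{i+k},
and rho(k) = gamma(k) / gamma(0). Sigma^2 cancels.
  numerator   = (1)*(0.554) = 0.554.
  denominator = (1)^2 + (-0.071)^2 + (0.448)^2 + (0.554)^2 = 1.512661.
  rho(3) = 0.554 / 1.512661 = 0.3662.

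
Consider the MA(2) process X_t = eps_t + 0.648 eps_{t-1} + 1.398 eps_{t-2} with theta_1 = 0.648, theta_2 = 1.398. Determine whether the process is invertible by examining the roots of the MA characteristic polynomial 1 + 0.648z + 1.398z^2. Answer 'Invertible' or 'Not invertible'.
\text{Not invertible}

The MA(q) characteristic polynomial is P(z) = 1 + 0.648z + 1.398z^2.
Invertibility requires all roots to lie outside the unit circle, i.e. |z| > 1 for every root.
Set 1 + (0.648) z + (1.398) z^2 = 0, i.e. a z^2 + b z + c = 0 with a = 1.398, b = 0.648, c = 1.
Discriminant D = b^2 - 4ac = (0.648)^2 - 4*(1.398)*1 = 0.419904 - (5.592) = -5.172096.
D < 0, so the roots are the complex-conjugate pair z = (-b +/- i sqrt(-D)) / (2a) = -0.2318 +/- 0.8134i.
For a conjugate pair |z|^2 = z * conj(z) = (product of roots) = c/a = 1/(1.398) = 0.715308, so |z| = sqrt(0.715308) = 0.8458 for both roots.
Moduli of all roots: 0.8458, 0.8458.
All moduli strictly greater than 1? No.
Verdict: Not invertible.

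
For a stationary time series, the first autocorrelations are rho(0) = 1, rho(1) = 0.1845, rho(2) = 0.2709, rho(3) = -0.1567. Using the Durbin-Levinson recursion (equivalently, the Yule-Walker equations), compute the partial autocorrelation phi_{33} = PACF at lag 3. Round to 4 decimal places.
\phi_{33} = -0.2640

The PACF at lag k is phi_{kk}, the last component of the solution
to the Yule-Walker system G_k phi = r_k where
  (G_k)_{ij} = rho(|i - j|), (r_k)_i = rho(i), i,j = 1..k.
Equivalently, Durbin-Levinson gives phi_{kk} iteratively:
  phi_{11} = rho(1)
  phi_{kk} = [rho(k) - sum_{j=1..k-1} phi_{k-1,j} rho(k-j)]
            / [1 - sum_{j=1..k-1} phi_{k-1,j} rho(j)],
  phi_{k,j} = phi_{k-1,j} - phi_{kk} phi_{k-1,k-j},  j = 1..k-1.
Step k = 1:
  phi_11 = rho(1) = 0.1845.
Step k = 2:
  phi_22 = [rho(2) - phi_11 rho(1)] / [1 - phi_11 rho(1)] = [0.2709 - (0.1845)(0.1845)] / [1 - (0.1845)(0.1845)]
         = 0.23685975 / 0.96595975 = 0.245207.
  Update: phi_21 = phi_11 - phi_22 phi_11 = 0.1845 - (0.245207)(0.1845) = 0.139259.
Step k = 3:
  phi_33 = [rho(3) - phi_21 rho(2) - phi_22 rho(1)] / [1 - phi_21 rho(1) - phi_22 rho(2)]
    numerator   = -0.1567 - (0.139259)(0.2709) - (0.245207)(0.1845) = -0.23966599
    denominator = 1 - (0.139259)(0.1845) - (0.245207)(0.2709) = 0.90788017
  phi_33 = -0.23966599 / 0.90788017 = -0.264.
Therefore phi_{33} = -0.2640.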